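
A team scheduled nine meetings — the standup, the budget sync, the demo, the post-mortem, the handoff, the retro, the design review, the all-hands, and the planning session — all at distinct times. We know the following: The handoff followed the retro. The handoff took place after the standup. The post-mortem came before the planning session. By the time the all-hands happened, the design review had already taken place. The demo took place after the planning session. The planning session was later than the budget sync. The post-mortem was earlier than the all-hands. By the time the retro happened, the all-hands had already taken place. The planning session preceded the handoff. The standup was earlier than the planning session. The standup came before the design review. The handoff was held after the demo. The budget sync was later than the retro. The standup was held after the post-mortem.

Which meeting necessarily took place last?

the handoff

Every other meeting has a chain of constraints placing it before the handoff, so the handoff is last.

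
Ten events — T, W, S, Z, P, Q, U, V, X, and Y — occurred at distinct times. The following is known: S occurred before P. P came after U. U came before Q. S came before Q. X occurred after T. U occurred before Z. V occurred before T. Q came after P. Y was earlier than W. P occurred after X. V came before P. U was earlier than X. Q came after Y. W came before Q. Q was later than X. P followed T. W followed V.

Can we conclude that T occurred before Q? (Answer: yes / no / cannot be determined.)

Chain the constraints: T → P → Q. Each link is directly stated, so T comes before Q.

yes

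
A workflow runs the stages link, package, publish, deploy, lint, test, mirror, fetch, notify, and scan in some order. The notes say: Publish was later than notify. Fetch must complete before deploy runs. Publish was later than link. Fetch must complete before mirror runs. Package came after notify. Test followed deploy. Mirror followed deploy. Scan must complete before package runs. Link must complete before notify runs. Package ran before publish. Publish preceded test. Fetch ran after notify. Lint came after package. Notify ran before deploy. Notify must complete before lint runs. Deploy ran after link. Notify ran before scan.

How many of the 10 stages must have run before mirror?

Directly stated before mirror: deploy and fetch.
Link reaches mirror via link → deploy → mirror.
Notify reaches mirror via notify → deploy → mirror.
That's deploy, fetch, link, and notify — 4 in all.

4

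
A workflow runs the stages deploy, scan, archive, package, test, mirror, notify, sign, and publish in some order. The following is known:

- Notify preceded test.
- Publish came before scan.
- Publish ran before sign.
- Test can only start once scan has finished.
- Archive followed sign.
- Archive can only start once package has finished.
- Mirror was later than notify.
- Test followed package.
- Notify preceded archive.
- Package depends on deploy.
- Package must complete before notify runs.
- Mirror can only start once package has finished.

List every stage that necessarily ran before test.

deploy, notify, package, publish, scan

Directly stated before test: notify, package, and scan.
Deploy reaches test via deploy → package → test.
Publish reaches test via publish → scan → test.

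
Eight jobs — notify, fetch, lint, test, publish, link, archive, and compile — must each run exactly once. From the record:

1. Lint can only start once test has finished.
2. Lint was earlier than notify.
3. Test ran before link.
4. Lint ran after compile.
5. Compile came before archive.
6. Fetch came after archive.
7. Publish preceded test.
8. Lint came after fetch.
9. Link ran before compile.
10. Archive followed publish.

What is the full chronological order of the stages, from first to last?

publish, test, link, compile, archive, fetch, lint, notify

The constraints fix every adjacent pair, so only one ordering works:
publish → test → link → compile → archive → fetch → lint → notify.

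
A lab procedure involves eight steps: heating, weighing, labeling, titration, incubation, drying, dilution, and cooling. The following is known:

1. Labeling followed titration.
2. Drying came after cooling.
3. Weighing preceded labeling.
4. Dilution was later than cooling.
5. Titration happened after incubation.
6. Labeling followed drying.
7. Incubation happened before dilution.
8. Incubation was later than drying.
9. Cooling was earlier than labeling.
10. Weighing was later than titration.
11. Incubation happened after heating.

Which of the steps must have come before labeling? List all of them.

cooling, drying, heating, incubation, titration, weighing

Directly stated before labeling: cooling, drying, titration, and weighing.
Heating reaches labeling via heating → incubation → titration → labeling.
Incubation reaches labeling via incubation → titration → labeling.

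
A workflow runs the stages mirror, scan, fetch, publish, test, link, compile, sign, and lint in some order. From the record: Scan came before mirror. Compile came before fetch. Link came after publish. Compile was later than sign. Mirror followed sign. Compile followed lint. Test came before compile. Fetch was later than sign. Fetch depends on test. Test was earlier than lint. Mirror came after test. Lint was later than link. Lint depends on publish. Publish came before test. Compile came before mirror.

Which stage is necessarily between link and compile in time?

Tracing the constraints gives link → lint → compile, so lint sits after link and before compile.
No other stage is forced both after link and before compile.

lint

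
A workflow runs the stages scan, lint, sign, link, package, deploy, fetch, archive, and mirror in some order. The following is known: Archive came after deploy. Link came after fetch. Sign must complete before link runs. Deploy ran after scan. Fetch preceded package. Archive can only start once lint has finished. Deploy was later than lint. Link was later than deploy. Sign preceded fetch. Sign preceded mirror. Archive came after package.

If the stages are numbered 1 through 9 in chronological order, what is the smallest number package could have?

Fetch and sign must both come before package — 2 forced predecessors.
Nothing else is forced ahead of package, so its earliest slot is position 2 + 1 = 3.

3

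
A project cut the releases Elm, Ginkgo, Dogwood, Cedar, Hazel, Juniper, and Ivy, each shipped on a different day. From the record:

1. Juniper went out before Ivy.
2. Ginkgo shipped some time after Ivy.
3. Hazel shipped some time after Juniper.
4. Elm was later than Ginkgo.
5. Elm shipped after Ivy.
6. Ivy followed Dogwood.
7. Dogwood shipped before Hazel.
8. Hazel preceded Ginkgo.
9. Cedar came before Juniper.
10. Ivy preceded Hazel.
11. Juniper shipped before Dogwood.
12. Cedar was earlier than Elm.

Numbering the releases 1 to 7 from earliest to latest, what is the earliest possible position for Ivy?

Cedar, Dogwood, and Juniper must all come before Ivy — 3 forced predecessors.
Nothing else is forced ahead of Ivy, so its earliest slot is position 3 + 1 = 4.

4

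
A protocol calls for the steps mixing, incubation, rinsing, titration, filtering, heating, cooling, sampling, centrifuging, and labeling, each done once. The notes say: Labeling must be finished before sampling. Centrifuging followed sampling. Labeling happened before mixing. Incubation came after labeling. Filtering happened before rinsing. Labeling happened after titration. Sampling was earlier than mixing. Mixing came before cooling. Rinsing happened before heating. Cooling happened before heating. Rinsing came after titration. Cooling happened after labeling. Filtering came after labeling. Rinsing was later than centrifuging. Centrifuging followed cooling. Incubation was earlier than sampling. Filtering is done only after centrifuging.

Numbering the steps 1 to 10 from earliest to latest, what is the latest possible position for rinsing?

9

Rinsing must come before heating — 1 step forced after it.
Everything else can be placed before rinsing in some valid order, so rinsing can sit as late as position 10 − 1 = 9.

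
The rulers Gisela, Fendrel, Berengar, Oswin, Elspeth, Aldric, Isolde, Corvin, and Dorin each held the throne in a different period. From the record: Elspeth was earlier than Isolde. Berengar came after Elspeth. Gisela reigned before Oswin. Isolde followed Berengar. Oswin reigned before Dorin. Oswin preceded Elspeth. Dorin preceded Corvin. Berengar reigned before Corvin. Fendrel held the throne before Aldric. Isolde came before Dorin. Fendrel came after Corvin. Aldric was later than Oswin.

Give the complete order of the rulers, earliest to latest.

The constraints fix every adjacent pair, so only one ordering works:
Gisela → Oswin → Elspeth → Berengar → Isolde → Dorin → Corvin → Fendrel → Aldric.

Gisela, Oswin, Elspeth, Berengar, Isolde, Dorin, Corvin, Fendrel, Aldric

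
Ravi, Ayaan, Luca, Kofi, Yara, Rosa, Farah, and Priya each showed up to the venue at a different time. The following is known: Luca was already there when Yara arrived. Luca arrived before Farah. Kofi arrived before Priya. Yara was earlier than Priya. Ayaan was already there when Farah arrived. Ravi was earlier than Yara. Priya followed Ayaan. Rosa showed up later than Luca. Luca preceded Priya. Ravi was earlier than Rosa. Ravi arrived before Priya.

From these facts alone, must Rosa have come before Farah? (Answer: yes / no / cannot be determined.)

cannot be determined

No chain of stated constraints runs from Rosa to Farah, and none runs from Farah to Rosa either.
So the relative order of Rosa and Farah is not fixed by the given facts.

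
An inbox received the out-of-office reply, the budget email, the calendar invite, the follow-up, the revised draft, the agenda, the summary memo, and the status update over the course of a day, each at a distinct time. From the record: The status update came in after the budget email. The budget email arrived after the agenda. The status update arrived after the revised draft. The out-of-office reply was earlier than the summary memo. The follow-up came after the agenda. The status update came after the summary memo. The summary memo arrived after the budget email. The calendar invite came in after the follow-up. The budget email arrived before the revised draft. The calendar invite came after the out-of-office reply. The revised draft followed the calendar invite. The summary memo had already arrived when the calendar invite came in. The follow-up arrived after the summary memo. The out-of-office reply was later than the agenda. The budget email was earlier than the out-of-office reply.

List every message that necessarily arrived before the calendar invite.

Directly stated before the calendar invite: the follow-up, the out-of-office reply, and the summary memo.
The agenda reaches the calendar invite via the agenda → the follow-up → the calendar invite.
The budget email reaches the calendar invite via the budget email → the summary memo → the calendar invite.
No chain forces the status update (or any of the others) ahead of the calendar invite.

the agenda, the budget email, the follow-up, the out-of-office reply, the summary memo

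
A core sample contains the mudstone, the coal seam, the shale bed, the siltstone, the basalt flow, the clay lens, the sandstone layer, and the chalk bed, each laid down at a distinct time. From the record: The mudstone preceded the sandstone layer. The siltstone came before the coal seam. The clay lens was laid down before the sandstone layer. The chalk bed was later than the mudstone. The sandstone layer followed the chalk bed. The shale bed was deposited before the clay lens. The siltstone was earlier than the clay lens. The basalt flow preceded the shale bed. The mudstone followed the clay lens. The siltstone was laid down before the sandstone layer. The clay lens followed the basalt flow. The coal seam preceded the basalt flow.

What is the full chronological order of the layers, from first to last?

The constraints fix every adjacent pair, so only one ordering works:
the siltstone → the coal seam → the basalt flow → the shale bed → the clay lens → the mudstone → the chalk bed → the sandstone layer.

the siltstone, the coal seam, the basalt flow, the shale bed, the clay lens, the mudstone, the chalk bed, the sandstone layer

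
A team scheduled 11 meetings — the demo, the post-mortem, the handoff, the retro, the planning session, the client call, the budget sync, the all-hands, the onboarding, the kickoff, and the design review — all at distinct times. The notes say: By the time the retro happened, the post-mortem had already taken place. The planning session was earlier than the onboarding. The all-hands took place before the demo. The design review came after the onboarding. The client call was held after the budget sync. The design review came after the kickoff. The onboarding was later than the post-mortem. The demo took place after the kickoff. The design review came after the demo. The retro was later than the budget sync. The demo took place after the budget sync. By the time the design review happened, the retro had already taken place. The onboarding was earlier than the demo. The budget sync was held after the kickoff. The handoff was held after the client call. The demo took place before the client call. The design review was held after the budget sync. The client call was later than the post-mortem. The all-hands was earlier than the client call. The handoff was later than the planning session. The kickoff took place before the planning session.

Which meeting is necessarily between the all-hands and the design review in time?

Tracing the constraints gives the all-hands → the demo → the design review, so the demo sits after the all-hands and before the design review.
No other meeting is forced both after the all-hands and before the design review.

the demo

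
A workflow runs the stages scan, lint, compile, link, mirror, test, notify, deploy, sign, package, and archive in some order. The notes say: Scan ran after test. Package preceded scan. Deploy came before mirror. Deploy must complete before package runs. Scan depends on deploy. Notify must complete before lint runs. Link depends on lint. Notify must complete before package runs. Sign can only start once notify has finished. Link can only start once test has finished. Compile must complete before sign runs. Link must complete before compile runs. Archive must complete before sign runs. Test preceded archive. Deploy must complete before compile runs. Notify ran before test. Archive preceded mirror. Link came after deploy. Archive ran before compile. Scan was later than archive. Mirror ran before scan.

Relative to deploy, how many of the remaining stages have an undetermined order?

Forced after deploy: compile, link, mirror, package, scan, and sign.
That leaves archive, lint, notify, and test with no forced order relative to deploy — 4.

4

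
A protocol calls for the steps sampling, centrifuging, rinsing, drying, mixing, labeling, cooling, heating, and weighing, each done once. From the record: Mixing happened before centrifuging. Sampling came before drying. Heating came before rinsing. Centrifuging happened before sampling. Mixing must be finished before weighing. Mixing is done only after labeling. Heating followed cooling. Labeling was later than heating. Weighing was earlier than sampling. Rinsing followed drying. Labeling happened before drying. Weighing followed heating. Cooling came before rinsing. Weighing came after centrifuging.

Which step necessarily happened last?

rinsing

Every other step has a chain of constraints placing it before rinsing, so rinsing is last.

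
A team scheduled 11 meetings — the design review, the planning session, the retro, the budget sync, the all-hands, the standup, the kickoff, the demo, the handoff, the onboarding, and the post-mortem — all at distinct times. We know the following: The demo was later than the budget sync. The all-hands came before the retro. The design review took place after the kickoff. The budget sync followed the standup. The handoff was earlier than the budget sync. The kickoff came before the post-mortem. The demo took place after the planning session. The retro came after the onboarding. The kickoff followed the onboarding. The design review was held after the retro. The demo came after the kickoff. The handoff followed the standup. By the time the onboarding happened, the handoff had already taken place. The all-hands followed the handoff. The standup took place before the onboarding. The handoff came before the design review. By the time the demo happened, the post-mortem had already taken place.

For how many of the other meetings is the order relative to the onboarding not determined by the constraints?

Forced before the onboarding: the handoff and the standup; forced after the onboarding: the demo, the design review, the kickoff, the post-mortem, and the retro.
That leaves the all-hands, the budget sync, and the planning session with no forced order relative to the onboarding — 3.

3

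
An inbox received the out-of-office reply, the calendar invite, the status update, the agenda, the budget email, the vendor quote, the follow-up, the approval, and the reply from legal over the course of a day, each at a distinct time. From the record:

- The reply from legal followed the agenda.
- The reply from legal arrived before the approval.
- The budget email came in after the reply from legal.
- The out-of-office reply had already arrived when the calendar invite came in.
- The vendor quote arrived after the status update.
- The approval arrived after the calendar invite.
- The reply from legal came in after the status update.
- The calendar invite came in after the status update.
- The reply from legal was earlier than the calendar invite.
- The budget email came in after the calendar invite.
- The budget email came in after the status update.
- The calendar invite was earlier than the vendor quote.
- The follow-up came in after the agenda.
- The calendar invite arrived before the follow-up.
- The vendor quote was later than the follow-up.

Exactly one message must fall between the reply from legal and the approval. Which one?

the calendar invite

Tracing the constraints gives the reply from legal → the calendar invite → the approval, so the calendar invite sits after the reply from legal and before the approval.
No other message is forced both after the reply from legal and before the approval.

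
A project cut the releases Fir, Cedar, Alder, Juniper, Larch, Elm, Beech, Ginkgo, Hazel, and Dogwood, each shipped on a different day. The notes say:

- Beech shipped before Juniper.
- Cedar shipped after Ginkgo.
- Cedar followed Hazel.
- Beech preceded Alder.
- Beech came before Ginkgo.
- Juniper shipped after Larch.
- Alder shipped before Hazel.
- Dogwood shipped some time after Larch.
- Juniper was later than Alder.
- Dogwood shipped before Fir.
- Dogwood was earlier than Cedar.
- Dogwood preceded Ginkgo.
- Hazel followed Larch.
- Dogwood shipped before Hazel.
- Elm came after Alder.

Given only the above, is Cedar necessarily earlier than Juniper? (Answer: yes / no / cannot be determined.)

cannot be determined

No chain of stated constraints runs from Cedar to Juniper, and none runs from Juniper to Cedar either.
So the relative order of Cedar and Juniper is not fixed by the given facts.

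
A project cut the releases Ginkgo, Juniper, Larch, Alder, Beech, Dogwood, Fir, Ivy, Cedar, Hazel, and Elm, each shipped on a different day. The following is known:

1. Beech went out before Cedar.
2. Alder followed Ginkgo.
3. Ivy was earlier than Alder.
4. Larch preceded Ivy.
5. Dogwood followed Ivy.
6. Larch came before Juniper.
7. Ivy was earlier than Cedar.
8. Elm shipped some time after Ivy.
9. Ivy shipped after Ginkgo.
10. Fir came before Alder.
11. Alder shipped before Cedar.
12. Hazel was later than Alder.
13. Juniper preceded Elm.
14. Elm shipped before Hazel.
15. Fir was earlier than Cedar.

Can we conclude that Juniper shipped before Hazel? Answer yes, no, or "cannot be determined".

yes

Chain the constraints: Juniper → Elm → Hazel. Each link is directly stated, so Juniper comes before Hazel.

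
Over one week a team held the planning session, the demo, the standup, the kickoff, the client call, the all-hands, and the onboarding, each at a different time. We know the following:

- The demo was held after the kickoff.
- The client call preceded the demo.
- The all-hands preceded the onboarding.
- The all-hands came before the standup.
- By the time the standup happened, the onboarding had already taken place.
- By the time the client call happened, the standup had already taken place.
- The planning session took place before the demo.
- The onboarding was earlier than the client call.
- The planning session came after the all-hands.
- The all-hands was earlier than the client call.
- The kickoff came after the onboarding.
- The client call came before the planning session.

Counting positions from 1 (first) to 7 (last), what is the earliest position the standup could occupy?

The all-hands and the onboarding must both come before the standup — 2 forced predecessors.
Nothing else is forced ahead of the standup, so its earliest slot is position 2 + 1 = 3.

3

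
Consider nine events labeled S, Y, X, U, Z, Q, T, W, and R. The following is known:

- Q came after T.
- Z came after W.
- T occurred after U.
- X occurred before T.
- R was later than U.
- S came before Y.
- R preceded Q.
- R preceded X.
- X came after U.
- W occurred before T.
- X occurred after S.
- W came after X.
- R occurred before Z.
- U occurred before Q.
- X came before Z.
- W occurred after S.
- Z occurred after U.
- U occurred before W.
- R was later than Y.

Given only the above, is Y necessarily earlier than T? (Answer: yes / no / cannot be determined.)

Chain the constraints: Y → R → X → T. Each link is directly stated, so Y comes before T.

yes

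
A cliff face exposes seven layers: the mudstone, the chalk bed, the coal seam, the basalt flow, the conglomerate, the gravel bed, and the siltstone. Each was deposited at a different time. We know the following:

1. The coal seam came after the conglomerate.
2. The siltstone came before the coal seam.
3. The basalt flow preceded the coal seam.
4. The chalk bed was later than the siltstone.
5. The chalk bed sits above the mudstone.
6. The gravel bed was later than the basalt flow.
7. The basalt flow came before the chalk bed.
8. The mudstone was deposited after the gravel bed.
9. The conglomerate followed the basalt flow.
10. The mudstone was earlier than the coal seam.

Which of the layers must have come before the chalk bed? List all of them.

the basalt flow, the gravel bed, the mudstone, the siltstone

Directly stated before the chalk bed: the basalt flow, the mudstone, and the siltstone.
The gravel bed reaches the chalk bed via the gravel bed → the mudstone → the chalk bed.
No chain forces the coal seam (or any of the others) ahead of the chalk bed.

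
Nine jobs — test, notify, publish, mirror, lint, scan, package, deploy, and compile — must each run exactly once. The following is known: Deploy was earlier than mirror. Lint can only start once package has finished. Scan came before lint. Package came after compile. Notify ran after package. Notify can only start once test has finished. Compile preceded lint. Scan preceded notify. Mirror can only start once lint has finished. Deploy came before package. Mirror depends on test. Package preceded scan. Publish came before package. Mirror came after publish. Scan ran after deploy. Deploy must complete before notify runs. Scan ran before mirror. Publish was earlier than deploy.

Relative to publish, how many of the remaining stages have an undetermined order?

Forced after publish: deploy, lint, mirror, notify, package, and scan.
That leaves compile and test with no forced order relative to publish — 2.

2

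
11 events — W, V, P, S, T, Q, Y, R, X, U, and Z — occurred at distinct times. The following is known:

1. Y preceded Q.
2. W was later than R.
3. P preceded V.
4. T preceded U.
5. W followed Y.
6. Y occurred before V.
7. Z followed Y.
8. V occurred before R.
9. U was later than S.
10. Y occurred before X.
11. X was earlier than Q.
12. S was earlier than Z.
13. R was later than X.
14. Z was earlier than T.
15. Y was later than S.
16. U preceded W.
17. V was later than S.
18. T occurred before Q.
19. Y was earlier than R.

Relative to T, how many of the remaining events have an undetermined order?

Forced before T: S, Y, and Z; forced after T: Q, U, and W.
That leaves P, R, V, and X with no forced order relative to T — 4.

4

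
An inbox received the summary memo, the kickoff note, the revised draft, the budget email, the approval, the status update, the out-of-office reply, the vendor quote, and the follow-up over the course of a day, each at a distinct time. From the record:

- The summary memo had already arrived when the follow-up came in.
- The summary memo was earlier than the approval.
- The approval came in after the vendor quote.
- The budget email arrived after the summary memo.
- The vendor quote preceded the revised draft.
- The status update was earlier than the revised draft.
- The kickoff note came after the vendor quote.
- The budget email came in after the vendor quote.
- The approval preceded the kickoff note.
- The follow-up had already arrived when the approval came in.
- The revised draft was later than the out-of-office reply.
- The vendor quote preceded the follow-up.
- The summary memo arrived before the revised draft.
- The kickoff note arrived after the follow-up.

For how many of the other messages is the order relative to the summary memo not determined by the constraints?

3

Forced after the summary memo: the approval, the budget email, the follow-up, the kickoff note, and the revised draft.
That leaves the out-of-office reply, the status update, and the vendor quote with no forced order relative to the summary memo — 3.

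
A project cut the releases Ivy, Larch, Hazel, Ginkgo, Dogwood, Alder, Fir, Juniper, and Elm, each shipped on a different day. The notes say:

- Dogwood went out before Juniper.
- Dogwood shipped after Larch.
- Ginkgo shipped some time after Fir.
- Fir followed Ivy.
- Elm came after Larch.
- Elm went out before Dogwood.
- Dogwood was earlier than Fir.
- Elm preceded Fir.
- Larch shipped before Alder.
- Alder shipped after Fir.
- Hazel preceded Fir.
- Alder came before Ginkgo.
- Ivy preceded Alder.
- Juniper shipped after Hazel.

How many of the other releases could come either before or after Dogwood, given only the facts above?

Forced before Dogwood: Elm and Larch; forced after Dogwood: Alder, Fir, Ginkgo, and Juniper.
That leaves Hazel and Ivy with no forced order relative to Dogwood — 2.

2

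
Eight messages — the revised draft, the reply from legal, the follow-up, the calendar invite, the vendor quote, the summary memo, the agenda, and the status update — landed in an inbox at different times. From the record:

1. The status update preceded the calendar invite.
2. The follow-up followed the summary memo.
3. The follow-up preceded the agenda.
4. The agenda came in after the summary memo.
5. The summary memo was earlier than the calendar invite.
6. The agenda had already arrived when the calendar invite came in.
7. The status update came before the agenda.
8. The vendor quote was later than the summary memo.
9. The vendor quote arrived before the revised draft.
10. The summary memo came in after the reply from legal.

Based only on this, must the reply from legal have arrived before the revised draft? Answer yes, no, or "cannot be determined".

yes

Chain the constraints: the reply from legal → the summary memo → the vendor quote → the revised draft. Each link is directly stated, so the reply from legal comes before the revised draft.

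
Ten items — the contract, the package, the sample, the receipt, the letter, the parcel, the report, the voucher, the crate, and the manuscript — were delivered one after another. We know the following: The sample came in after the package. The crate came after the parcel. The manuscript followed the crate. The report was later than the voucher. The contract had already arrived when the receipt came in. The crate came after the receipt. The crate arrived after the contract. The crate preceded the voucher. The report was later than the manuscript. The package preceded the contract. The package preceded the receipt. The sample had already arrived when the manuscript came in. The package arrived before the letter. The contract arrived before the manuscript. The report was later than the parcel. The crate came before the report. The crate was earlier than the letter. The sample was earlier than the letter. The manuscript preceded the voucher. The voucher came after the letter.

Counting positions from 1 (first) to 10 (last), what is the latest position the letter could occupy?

8

The letter must come before the report and the voucher — 2 items forced after it.
Everything else can be placed before the letter in some valid order, so the letter can sit as late as position 10 − 2 = 8.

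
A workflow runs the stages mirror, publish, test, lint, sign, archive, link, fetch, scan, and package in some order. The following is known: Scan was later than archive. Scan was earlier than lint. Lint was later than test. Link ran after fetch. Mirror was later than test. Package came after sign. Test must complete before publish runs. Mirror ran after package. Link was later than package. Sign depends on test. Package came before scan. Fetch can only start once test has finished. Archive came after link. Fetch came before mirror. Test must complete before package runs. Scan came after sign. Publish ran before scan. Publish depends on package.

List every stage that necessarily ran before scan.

archive, fetch, link, package, publish, sign, test

Directly stated before scan: archive, package, publish, and sign.
Fetch reaches scan via fetch → link → archive → scan.
Link reaches scan via link → archive → scan.
Test reaches scan via test → package → scan.
No chain forces mirror (or any of the others) ahead of scan.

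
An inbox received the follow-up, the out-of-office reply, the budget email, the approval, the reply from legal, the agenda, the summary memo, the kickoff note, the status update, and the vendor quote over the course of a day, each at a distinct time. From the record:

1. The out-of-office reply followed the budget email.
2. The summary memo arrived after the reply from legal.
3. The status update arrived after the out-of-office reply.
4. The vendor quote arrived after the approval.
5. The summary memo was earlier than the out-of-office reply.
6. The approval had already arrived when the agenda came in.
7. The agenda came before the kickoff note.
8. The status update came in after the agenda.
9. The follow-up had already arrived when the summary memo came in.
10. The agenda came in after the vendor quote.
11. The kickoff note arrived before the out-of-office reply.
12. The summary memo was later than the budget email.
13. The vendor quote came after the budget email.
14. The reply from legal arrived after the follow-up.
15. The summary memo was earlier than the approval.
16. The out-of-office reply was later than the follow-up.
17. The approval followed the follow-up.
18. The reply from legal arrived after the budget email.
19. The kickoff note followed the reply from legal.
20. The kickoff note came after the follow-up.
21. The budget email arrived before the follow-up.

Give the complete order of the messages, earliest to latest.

the budget email, the follow-up, the reply from legal, the summary memo, the approval, the vendor quote, the agenda, the kickoff note, the out-of-office reply, the status update

The constraints fix every adjacent pair, so only one ordering works:
the budget email → the follow-up → the reply from legal → the summary memo → the approval → the vendor quote → the agenda → the kickoff note → the out-of-office reply → the status update.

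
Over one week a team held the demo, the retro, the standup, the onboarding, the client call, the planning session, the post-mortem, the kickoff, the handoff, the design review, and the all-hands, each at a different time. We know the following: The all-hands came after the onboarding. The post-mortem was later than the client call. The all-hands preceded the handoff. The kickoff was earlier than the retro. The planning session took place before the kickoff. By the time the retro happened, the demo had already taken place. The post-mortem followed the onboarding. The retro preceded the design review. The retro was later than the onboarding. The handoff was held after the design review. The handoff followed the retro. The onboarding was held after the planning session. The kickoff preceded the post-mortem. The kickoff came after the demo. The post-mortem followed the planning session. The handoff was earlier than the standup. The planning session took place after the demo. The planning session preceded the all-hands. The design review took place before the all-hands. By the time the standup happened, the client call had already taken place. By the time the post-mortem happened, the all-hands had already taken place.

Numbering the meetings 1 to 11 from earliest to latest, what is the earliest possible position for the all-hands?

7

The demo, the design review, the kickoff, the onboarding, the planning session, and the retro must all come before the all-hands — 6 forced predecessors.
Nothing else is forced ahead of the all-hands, so its earliest slot is position 6 + 1 = 7.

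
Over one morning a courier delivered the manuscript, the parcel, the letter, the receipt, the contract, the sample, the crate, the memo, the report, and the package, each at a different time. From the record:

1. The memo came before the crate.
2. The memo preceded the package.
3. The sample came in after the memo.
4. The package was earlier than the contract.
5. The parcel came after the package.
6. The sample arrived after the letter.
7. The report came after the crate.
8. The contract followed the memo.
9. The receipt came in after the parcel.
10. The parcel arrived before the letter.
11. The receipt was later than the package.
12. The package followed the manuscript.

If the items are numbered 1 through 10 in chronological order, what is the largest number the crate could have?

9

The crate must come before the report — 1 item forced after it.
Everything else can be placed before the crate in some valid order, so the crate can sit as late as position 10 − 1 = 9.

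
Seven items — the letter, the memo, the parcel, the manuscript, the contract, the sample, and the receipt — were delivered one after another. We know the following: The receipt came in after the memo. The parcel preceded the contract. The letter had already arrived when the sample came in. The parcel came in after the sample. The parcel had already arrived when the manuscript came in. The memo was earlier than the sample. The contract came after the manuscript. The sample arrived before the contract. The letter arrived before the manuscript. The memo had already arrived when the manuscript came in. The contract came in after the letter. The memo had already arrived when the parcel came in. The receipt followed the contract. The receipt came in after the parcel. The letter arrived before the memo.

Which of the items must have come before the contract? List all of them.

the letter, the manuscript, the memo, the parcel, the sample

Directly stated before the contract: the letter, the manuscript, the parcel, and the sample.
The memo reaches the contract via the memo → the sample → the contract.
No chain forces the receipt ahead of the contract.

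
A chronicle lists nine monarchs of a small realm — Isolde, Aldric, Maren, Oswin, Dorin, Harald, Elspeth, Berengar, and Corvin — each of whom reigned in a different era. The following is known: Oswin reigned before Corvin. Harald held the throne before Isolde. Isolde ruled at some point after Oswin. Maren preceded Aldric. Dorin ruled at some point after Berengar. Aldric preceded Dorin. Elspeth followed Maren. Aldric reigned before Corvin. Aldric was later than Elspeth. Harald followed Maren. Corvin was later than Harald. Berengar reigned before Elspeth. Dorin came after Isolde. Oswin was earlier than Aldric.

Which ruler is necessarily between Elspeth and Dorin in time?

Aldric

Tracing the constraints gives Elspeth → Aldric → Dorin, so Aldric sits after Elspeth and before Dorin.
No other ruler is forced both after Elspeth and before Dorin.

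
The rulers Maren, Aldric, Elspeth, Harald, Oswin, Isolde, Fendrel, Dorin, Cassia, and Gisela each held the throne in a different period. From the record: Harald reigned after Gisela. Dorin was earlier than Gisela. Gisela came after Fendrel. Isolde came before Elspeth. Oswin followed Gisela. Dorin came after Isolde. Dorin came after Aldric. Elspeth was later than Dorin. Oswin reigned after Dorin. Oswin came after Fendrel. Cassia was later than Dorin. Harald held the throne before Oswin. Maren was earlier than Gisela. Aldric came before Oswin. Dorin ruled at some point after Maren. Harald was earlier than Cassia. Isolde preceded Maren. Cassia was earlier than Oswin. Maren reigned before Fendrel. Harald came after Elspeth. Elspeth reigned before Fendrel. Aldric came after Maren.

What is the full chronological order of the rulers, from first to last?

Isolde, Maren, Aldric, Dorin, Elspeth, Fendrel, Gisela, Harald, Cassia, Oswin

The constraints fix every adjacent pair, so only one ordering works:
Isolde → Maren → Aldric → Dorin → Elspeth → Fendrel → Gisela → Harald → Cassia → Oswin.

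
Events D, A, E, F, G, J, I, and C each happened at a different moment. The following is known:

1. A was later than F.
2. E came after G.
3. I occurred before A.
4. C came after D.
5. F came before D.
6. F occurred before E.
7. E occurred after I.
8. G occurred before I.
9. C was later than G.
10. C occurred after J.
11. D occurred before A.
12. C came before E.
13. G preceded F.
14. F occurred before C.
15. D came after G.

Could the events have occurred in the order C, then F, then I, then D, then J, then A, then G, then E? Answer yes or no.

The constraints require J before C, but in the proposed sequence C appears ahead of J. That one violation is enough.

no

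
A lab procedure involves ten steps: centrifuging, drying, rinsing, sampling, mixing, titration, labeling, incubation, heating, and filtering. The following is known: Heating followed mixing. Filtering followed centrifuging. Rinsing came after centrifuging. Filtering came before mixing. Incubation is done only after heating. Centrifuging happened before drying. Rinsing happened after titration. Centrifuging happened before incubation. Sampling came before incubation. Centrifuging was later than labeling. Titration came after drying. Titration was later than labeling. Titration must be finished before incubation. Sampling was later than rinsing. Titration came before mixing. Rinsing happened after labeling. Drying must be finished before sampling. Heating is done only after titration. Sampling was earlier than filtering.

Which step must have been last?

incubation

Every other step has a chain of constraints placing it before incubation, so incubation is last.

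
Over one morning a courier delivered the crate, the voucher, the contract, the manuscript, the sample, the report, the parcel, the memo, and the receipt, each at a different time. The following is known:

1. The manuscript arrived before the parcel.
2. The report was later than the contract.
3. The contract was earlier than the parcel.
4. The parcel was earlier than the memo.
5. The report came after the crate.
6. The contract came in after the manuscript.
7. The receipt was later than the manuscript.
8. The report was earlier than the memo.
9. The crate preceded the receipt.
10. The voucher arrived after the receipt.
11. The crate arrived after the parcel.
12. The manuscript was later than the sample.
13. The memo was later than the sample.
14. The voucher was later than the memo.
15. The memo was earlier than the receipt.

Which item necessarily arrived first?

the sample

The sample has a chain of constraints placing it before every other item, so the sample must be first.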